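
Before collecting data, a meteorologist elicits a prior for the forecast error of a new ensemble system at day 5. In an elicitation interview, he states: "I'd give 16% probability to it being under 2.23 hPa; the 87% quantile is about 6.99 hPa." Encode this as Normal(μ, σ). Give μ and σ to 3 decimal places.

The p-quantile of Normal(μ,σ) is μ + z_p·σ, with z_{0.16} = -0.9945 and z_{0.87} = 1.126.
Eliminate σ: μ = (z₂·x₁ − z₁·x₂)/(z₂ − z₁) = (1.126·2.23 − (-0.9945)·6.99)/2.121 = 4.462.
Then σ = (x₂ − x₁)/(z₂ − z₁) = (6.99 − 2.23)/2.121 = 2.244.

μ = 4.462, σ = 2.244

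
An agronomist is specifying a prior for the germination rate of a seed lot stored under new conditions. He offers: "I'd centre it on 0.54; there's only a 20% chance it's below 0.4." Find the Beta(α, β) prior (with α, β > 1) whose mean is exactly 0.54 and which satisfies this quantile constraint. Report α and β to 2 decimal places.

α ≈ 4.86, β ≈ 4.14

With mean 0.54 fixed, write α = 0.54s, β = 0.46s where s = α+β.
Need P(θ < 0.4) = 0.2 under Beta(0.54s, 0.46s). Normal approximation: (q−m)/√(m(1−m)/s) ≈ z_{0.2} = -0.842, so s ≈ 0.54·0.46·(-0.842)²/(0.4−0.54)² = 9.0.
At s = 9.0: P(θ<0.4) ≈ 0.200. Adjusting to match 0.2 gives s ≈ 9.00.
So α = 0.54·9.00 ≈ 4.86, β = 0.46·9.00 ≈ 4.14.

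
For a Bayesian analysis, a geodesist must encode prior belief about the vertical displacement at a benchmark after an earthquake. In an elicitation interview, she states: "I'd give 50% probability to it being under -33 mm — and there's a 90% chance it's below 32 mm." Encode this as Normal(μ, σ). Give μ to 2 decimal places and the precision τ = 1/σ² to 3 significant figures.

μ = -33.00, τ = 0.000389

For Normal(μ,σ), the p-quantile is μ + z_p·σ. Here z_{0.5} = 0, z_{0.9} = 1.282.
So -33 = μ + 0σ and 32 = μ + 1.282σ.
Subtracting: σ = (32 − -33)/(1.282 − (0)) = 50.72.
Then μ = -33 − (0)·50.72 = -33.00.
Precision τ = 1/σ² = 1/50.72² = 0.000389.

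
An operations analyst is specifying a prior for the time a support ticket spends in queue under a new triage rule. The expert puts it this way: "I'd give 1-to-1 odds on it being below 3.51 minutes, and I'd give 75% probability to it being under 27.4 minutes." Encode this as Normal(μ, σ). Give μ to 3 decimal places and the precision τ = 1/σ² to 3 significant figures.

The p-quantile of Normal(μ,σ) is μ + z_p·σ, with z_{0.5} = 0 and z_{0.75} = 0.6745.
Eliminate σ: μ = (z₂·x₁ − z₁·x₂)/(z₂ − z₁) = (0.6745·3.51 − (0)·27.4)/0.6745 = 3.510.
Then σ = (x₂ − x₁)/(z₂ − z₁) = (27.4 − 3.51)/0.6745 = 35.419.
Precision τ = 1/σ² = 1/35.42² = 0.000797.

μ = 3.510, τ = 0.000797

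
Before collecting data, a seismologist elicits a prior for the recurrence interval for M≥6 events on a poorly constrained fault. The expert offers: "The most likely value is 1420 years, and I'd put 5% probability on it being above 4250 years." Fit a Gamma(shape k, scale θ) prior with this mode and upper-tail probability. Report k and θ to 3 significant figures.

k ≈ 3.21, θ ≈ 644

Gamma(k,θ) with k>1 has mode (k−1)θ, so θ = 1420/(k−1).
Need P(X < 4250) = 0.95 with θ tied to k this way. Start at k = 2, θ = 1420: P(X<4250) ≈ 0.800.
Too low — raise k to concentrate. Iterating converges to k ≈ 3.21.
Then θ = 1420/(3.21−1) ≈ 644.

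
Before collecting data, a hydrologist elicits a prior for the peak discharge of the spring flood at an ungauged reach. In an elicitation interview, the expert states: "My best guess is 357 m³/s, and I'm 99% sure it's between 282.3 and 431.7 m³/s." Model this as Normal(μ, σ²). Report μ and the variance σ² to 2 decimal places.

A symmetric 99% interval runs μ ± z·σ with z = 2.576.
Half-width = 74.7, so σ = 74.7/2.576 = 29.000 and σ² = 841.02.
μ is the stated best guess, 357.00.

μ = 357.00, σ² = 841.02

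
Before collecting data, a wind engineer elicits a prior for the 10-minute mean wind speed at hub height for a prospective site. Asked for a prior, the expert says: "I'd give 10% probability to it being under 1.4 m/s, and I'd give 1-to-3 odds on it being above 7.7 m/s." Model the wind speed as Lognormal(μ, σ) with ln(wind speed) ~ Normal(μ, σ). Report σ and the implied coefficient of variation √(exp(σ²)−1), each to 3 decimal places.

If T ~ Lognormal(μ,σ) then ln T ~ Normal(μ,σ), so the p-quantile of ln T is μ + z_p·σ.
ln(1.4) = 0.3365 and ln(7.7) = 2.041; z_{0.1} = -1.282, z_{0.75} = 0.6745.
σ = (2.041 − 0.3365)/(0.6745 − (-1.282)) = 0.872.
μ = 0.3365 − (-1.282)·0.872 = 1.453.
CV = √(exp(σ²)−1) = √(exp(0.7596)−1) = 1.066.

σ ≈ 0.872, CV ≈ 1.066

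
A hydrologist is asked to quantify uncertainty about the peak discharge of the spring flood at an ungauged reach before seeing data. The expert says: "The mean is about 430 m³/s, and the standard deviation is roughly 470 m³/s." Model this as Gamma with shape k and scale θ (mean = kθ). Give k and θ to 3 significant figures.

k ≈ 0.837, θ ≈ 514

For Gamma(k, scale θ): mean = kθ, variance = kθ², so CV = 1/√k.
CV = SD/mean = 470/430 = 1.093, hence k = 1/CV² = 0.837.
Then θ = mean/k = 430/0.837 = 514.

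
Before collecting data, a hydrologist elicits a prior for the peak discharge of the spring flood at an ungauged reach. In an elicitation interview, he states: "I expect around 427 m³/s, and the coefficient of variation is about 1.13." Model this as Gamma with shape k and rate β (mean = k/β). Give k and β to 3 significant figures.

For Gamma(k, rate β): mean = k/β, variance = k/β², so CV = 1/√k.
CV = 1.13, hence k = 1/CV² = 0.783.
Then β = k/mean = 0.783/427 = 0.00183.

k ≈ 0.783, β ≈ 0.00183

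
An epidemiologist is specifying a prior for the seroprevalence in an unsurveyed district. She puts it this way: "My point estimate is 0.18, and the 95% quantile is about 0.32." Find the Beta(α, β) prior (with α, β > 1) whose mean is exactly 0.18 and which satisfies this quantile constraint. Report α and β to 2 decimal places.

α ≈ 4.34, β ≈ 19.77

With mean 0.18 fixed, write α = 0.18s, β = 0.82s where s = α+β.
Need P(θ < 0.32) = 0.95 under Beta(0.18s, 0.82s). Normal approximation: (q−m)/√(m(1−m)/s) ≈ z_{0.95} = 1.64, so s ≈ 0.18·0.82·(1.64)²/(0.32−0.18)² = 20.4.
At s = 20.4: P(θ<0.32) ≈ 0.937. Adjusting to match 0.95 gives s ≈ 24.11.
So α = 0.18·24.11 ≈ 4.34, β = 0.82·24.11 ≈ 19.77.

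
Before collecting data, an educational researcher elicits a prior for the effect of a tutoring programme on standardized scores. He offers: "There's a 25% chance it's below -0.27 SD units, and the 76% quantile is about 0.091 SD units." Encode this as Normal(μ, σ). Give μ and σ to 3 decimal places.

The p-quantile of Normal(μ,σ) is μ + z_p·σ, with z_{0.25} = -0.6745 and z_{0.76} = 0.7063.
Eliminate σ: μ = (z₂·x₁ − z₁·x₂)/(z₂ − z₁) = (0.7063·-0.27 − (-0.6745)·0.091)/1.381 = -0.094.
Then σ = (x₂ − x₁)/(z₂ − z₁) = (0.091 − -0.27)/1.381 = 0.261.

μ = -0.094, σ = 0.261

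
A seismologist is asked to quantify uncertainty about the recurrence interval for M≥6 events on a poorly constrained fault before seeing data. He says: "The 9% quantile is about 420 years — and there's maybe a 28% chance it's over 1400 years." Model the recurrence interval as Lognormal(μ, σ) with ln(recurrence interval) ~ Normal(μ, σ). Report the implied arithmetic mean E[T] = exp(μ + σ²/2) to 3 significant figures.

E[T] ≈ 1180 years

If T ~ Lognormal(μ,σ) then ln T ~ Normal(μ,σ), so the p-quantile of ln T is μ + z_p·σ.
ln(420) = 6.04 and ln(1400) = 7.244; z_{0.09} = -1.341, z_{0.72} = 0.5828.
σ = (7.244 − 6.04)/(0.5828 − (-1.341)) = 0.626.
μ = 6.04 − (-1.341)·0.626 = 6.879.
E[T] = exp(μ + σ²/2) = exp(6.879 + 0.1959) = 1180 years.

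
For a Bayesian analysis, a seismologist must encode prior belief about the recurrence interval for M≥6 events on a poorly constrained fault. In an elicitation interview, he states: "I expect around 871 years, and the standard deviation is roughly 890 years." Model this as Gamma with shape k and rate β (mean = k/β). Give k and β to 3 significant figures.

k ≈ 0.958, β ≈ 0.0011

For Gamma(k, rate β): mean = k/β, variance = k/β², so CV = 1/√k.
CV = SD/mean = 890/871 = 1.022, hence k = 1/CV² = 0.958.
Then β = k/mean = 0.958/871 = 0.0011.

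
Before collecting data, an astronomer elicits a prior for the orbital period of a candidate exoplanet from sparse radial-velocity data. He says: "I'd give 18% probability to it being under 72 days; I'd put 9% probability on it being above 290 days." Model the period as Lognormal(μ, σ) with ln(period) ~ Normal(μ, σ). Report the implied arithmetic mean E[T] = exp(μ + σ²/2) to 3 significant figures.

If T ~ Lognormal(μ,σ) then ln T ~ Normal(μ,σ), so the p-quantile of ln T is μ + z_p·σ.
ln(72) = 4.277 and ln(290) = 5.67; z_{0.18} = -0.9154, z_{0.91} = 1.341.
σ = (5.67 − 4.277)/(1.341 − (-0.9154)) = 0.618.
μ = 4.277 − (-0.9154)·0.618 = 4.842.
E[T] = exp(μ + σ²/2) = exp(4.842 + 0.1907) = 153 days.

E[T] ≈ 153 days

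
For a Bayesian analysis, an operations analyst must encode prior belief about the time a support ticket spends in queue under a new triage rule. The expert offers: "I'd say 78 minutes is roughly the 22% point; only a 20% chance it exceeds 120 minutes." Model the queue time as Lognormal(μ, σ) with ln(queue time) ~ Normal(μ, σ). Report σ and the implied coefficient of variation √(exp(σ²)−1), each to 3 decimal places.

σ ≈ 0.267, CV ≈ 0.272

If T ~ Lognormal(μ,σ) then ln T ~ Normal(μ,σ), so the p-quantile of ln T is μ + z_p·σ.
ln(78) = 4.357 and ln(120) = 4.787; z_{0.22} = -0.7722, z_{0.8} = 0.8416.
σ = (4.787 − 4.357)/(0.8416 − (-0.7722)) = 0.267.
μ = 4.357 − (-0.7722)·0.267 = 4.563.
CV = √(exp(σ²)−1) = √(exp(0.0713)−1) = 0.272.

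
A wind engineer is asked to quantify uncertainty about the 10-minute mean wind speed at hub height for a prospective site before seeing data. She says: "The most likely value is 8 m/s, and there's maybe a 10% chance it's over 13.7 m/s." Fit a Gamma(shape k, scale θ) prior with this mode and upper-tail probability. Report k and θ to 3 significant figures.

Gamma(k,θ) with k>1 has mode (k−1)θ, so θ = 8/(k−1).
Need P(X < 13.7) = 0.9 with θ tied to k this way. Start at k = 2, θ = 8: P(X<13.7) ≈ 0.511.
Too low — raise k to concentrate. Iterating converges to k ≈ 7.55.
Then θ = 8/(7.55−1) ≈ 1.22.

k ≈ 7.55, θ ≈ 1.22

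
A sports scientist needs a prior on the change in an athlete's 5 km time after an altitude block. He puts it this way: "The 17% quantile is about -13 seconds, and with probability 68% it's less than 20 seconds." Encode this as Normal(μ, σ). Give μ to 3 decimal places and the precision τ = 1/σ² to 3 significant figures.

For Normal(μ,σ), the p-quantile is μ + z_p·σ. Here z_{0.17} = -0.9542, z_{0.68} = 0.4677.
So -13 = μ − 0.9542σ and 20 = μ + 0.4677σ.
Subtracting: σ = (20 − -13)/(0.4677 − (-0.9542)) = 23.209.
Then μ = -13 − (-0.9542)·23.209 = 9.145.
Precision τ = 1/σ² = 1/23.21² = 0.00186.

μ = 9.145, τ = 0.00186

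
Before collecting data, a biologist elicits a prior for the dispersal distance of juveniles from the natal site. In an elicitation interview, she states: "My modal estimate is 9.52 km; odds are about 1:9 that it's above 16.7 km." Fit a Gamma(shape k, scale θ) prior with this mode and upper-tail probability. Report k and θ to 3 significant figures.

Gamma(k,θ) with k>1 has mode (k−1)θ, so θ = 9.52/(k−1).
Need P(X < 16.7) = 0.9 with θ tied to k this way. Start at k = 2, θ = 9.52: P(X<16.7) ≈ 0.523.
Too low — raise k to concentrate. Iterating converges to k ≈ 7.01.
Then θ = 9.52/(7.01−1) ≈ 1.58.

k ≈ 7.01, θ ≈ 1.58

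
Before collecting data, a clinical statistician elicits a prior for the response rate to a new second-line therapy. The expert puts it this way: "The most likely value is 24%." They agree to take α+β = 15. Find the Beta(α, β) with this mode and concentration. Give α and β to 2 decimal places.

α = 4.12, β = 10.88

For α,β > 1 the Beta mode is (α−1)/(α+β−2). With α+β = 15, the mode is (α−1)/13.
Set (α−1)/13 = 0.24 → α = 1 + 0.24·13 = 4.12.
β = 15 − α = 10.88.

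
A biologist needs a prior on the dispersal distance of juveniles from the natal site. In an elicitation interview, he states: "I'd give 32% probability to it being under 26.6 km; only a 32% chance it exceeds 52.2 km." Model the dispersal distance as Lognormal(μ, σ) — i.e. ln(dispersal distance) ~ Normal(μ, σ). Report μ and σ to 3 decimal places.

μ ≈ 3.618, σ ≈ 0.721

If T ~ Lognormal(μ,σ) then ln T ~ Normal(μ,σ), so the p-quantile of ln T is μ + z_p·σ.
ln(26.6) = 3.281 and ln(52.2) = 3.955; z_{0.32} = -0.4677, z_{0.68} = 0.4677.
σ = (3.955 − 3.281)/(0.4677 − (-0.4677)) = 0.721.
μ = 3.281 − (-0.4677)·0.721 = 3.618.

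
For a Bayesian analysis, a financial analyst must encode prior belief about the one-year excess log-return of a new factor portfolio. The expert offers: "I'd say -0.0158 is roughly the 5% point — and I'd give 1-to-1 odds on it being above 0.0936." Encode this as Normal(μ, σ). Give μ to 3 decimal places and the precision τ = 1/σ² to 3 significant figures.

μ = 0.094, τ = 226

For Normal(μ,σ), the p-quantile is μ + z_p·σ. Here z_{0.05} = -1.645, z_{0.5} = 0.
So -0.0158 = μ − 1.645σ and 0.0936 = μ + 0σ.
Subtracting: σ = (0.0936 − -0.0158)/(0 − (-1.645)) = 0.067.
Then μ = -0.0158 − (-1.645)·0.067 = 0.094.
Precision τ = 1/σ² = 1/0.06651² = 226.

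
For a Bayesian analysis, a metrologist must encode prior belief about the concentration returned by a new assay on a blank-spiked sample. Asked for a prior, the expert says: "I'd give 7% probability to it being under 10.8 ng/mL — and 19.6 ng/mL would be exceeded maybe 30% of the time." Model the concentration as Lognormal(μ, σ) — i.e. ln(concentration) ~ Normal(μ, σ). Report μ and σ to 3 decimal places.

μ ≈ 2.819, σ ≈ 0.298

If T ~ Lognormal(μ,σ) then ln T ~ Normal(μ,σ), so the p-quantile of ln T is μ + z_p·σ.
ln(10.8) = 2.38 and ln(19.6) = 2.976; z_{0.07} = -1.476, z_{0.7} = 0.5244.
σ = (2.976 − 2.38)/(0.5244 − (-1.476)) = 0.298.
μ = 2.38 − (-1.476)·0.298 = 2.819.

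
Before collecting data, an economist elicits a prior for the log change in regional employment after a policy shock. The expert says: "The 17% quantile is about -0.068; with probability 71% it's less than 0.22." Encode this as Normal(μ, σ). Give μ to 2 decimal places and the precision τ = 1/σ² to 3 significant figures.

For Normal(μ,σ), the p-quantile is μ + z_p·σ. Here z_{0.17} = -0.9542, z_{0.71} = 0.5534.
So -0.068 = μ − 0.9542σ and 0.22 = μ + 0.5534σ.
Subtracting: σ = (0.22 − -0.068)/(0.5534 − (-0.9542)) = 0.19.
Then μ = -0.068 − (-0.9542)·0.19 = 0.11.
Precision τ = 1/σ² = 1/0.191² = 27.4.

μ = 0.11, τ = 27.4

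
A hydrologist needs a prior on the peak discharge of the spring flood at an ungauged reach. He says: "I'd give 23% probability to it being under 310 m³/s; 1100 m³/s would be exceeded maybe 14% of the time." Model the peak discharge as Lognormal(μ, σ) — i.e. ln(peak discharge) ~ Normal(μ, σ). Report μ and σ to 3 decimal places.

μ ≈ 6.251, σ ≈ 0.696

If T ~ Lognormal(μ,σ) then ln T ~ Normal(μ,σ), so the p-quantile of ln T is μ + z_p·σ.
ln(310) = 5.737 and ln(1100) = 7.003; z_{0.23} = -0.7388, z_{0.86} = 1.08.
σ = (7.003 − 5.737)/(1.08 − (-0.7388)) = 0.696.
μ = 5.737 − (-0.7388)·0.696 = 6.251.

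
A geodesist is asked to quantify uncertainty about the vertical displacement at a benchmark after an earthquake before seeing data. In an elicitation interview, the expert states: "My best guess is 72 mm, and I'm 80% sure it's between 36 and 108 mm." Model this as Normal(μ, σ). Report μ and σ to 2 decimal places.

μ = 72.00, σ = 28.09

A symmetric 80% interval runs μ ± z·σ with z = 1.282.
Half-width = 36, so σ = 36/1.282 = 28.09.
μ is the stated best guess, 72.00.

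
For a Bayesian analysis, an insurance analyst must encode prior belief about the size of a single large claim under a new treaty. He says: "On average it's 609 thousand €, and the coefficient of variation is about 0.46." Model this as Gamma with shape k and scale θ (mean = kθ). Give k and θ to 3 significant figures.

For Gamma(k, scale θ): mean = kθ, variance = kθ², so CV = 1/√k.
CV = 0.46, hence k = 1/CV² = 4.73.
Then θ = mean/k = 609/4.73 = 129.

k ≈ 4.73, θ ≈ 129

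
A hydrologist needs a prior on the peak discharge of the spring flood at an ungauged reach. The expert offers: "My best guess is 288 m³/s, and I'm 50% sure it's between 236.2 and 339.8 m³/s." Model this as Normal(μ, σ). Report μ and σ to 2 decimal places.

μ = 288.00, σ = 76.80

A symmetric 50% interval runs μ ± z·σ with z = 0.6745.
Half-width = 51.8, so σ = 51.8/0.6745 = 76.80.
μ is the stated best guess, 288.00.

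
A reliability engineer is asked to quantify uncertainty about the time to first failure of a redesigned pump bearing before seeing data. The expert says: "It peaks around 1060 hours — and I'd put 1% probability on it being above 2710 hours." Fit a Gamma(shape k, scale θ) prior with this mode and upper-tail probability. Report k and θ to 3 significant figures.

Gamma(k,θ) with k>1 has mode (k−1)θ, so θ = 1060/(k−1).
Need P(X < 2710) = 0.99 with θ tied to k this way. Start at k = 2, θ = 1060: P(X<2710) ≈ 0.724.
Too low — raise k to concentrate. Iterating converges to k ≈ 6.3.
Then θ = 1060/(6.3−1) ≈ 200.

k ≈ 6.3, θ ≈ 200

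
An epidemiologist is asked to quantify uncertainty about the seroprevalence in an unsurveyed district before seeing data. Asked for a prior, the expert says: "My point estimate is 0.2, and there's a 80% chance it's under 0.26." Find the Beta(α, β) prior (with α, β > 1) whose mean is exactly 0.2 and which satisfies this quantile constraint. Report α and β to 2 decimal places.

With mean 0.2 fixed, write α = 0.2s, β = 0.8s where s = α+β.
Need P(θ < 0.26) = 0.8 under Beta(0.2s, 0.8s). Normal approximation: (q−m)/√(m(1−m)/s) ≈ z_{0.8} = 0.842, so s ≈ 0.2·0.8·(0.842)²/(0.26−0.2)² = 31.5.
At s = 31.5: P(θ<0.26) ≈ 0.808. Adjusting to match 0.8 gives s ≈ 28.89.
So α = 0.2·28.89 ≈ 5.78, β = 0.8·28.89 ≈ 23.11.

α ≈ 5.78, β ≈ 23.11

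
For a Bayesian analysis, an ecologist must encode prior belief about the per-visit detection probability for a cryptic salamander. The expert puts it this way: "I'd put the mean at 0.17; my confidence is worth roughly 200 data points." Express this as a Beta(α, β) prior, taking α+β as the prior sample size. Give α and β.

α = 34, β = 166

Under the effective-sample-size interpretation, Beta(α, β) has prior mean α/(α+β) and prior sample size α+β.
So α+β = 200 and α/(α+β) = 0.17, giving α = 0.17·200 = 34 and β = 200 − 34 = 166.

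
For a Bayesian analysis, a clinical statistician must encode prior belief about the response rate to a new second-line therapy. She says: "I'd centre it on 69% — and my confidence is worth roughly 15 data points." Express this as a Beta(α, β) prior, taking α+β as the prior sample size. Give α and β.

α = 10.35, β = 4.65

Under the effective-sample-size interpretation, Beta(α, β) has prior mean α/(α+β) and prior sample size α+β.
So α+β = 15 and α/(α+β) = 0.69, giving α = 0.69·15 = 10.35 and β = 15 − 10.35 = 4.65.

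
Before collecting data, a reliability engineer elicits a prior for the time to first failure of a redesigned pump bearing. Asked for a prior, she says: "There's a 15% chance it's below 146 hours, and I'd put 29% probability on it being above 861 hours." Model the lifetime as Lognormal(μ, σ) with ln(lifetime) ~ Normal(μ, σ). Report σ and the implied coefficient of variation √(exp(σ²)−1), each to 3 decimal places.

If T ~ Lognormal(μ,σ) then ln T ~ Normal(μ,σ), so the p-quantile of ln T is μ + z_p·σ.
ln(146) = 4.984 and ln(861) = 6.758; z_{0.15} = -1.036, z_{0.71} = 0.5534.
σ = (6.758 − 4.984)/(0.5534 − (-1.036)) = 1.116.
μ = 4.984 − (-1.036)·1.116 = 6.140.
CV = √(exp(σ²)−1) = √(exp(1.2458)−1) = 1.573.

σ ≈ 1.116, CV ≈ 1.573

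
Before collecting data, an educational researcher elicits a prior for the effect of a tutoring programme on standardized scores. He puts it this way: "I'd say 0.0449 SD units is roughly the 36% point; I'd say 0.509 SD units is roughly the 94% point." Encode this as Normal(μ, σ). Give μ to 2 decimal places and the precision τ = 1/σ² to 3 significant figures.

μ = 0.13, τ = 17

For Normal(μ,σ), the p-quantile is μ + z_p·σ. Here z_{0.36} = -0.3585, z_{0.94} = 1.555.
So 0.0449 = μ − 0.3585σ and 0.509 = μ + 1.555σ.
Subtracting: σ = (0.509 − 0.0449)/(1.555 − (-0.3585)) = 0.24.
Then μ = 0.0449 − (-0.3585)·0.24 = 0.13.
Precision τ = 1/σ² = 1/0.2426² = 17.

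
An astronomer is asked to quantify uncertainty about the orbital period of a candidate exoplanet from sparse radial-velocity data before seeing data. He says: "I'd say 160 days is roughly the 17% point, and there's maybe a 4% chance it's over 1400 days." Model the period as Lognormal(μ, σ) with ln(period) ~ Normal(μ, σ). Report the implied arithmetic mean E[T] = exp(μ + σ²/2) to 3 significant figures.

If T ~ Lognormal(μ,σ) then ln T ~ Normal(μ,σ), so the p-quantile of ln T is μ + z_p·σ.
ln(160) = 5.075 and ln(1400) = 7.244; z_{0.17} = -0.9542, z_{0.96} = 1.751.
σ = (7.244 − 5.075)/(1.751 − (-0.9542)) = 0.802.
μ = 5.075 − (-0.9542)·0.802 = 5.840.
E[T] = exp(μ + σ²/2) = exp(5.840 + 0.3215) = 474 days.

E[T] ≈ 474 days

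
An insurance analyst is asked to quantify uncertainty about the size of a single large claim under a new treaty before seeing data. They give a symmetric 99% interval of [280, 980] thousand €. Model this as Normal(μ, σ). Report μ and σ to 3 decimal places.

A symmetric 99% interval runs μ ± z·σ with z = 2.576.
Half-width = 350, so σ = 350/2.576 = 135.879.
μ is the interval midpoint, 630.000.

μ = 630.000, σ = 135.879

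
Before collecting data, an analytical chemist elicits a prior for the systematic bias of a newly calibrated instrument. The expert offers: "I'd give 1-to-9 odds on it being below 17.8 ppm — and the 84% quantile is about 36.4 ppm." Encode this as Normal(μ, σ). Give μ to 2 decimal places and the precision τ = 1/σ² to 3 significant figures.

For Normal(μ,σ), the p-quantile is μ + z_p·σ. Here z_{0.1} = -1.282, z_{0.84} = 0.9945.
So 17.8 = μ − 1.282σ and 36.4 = μ + 0.9945σ.
Subtracting: σ = (36.4 − 17.8)/(0.9945 − (-1.282)) = 8.17.
Then μ = 17.8 − (-1.282)·8.17 = 28.27.
Precision τ = 1/σ² = 1/8.172² = 0.015.

μ = 28.27, τ = 0.015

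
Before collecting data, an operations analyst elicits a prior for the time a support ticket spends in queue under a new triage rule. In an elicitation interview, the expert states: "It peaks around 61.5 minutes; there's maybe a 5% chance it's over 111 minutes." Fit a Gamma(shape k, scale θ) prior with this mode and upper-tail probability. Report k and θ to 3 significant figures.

Gamma(k,θ) with k>1 has mode (k−1)θ, so θ = 61.5/(k−1).
Need P(X < 111) = 0.95 with θ tied to k this way. Start at k = 2, θ = 61.5: P(X<111) ≈ 0.539.
Too low — raise k to concentrate. Iterating converges to k ≈ 8.99.
Then θ = 61.5/(8.99−1) ≈ 7.7.

k ≈ 8.99, θ ≈ 7.7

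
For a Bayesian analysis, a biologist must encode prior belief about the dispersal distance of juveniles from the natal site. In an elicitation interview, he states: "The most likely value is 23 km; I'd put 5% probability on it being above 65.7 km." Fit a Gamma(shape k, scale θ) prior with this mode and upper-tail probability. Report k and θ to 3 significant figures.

k ≈ 3.42, θ ≈ 9.49

Gamma(k,θ) with k>1 has mode (k−1)θ, so θ = 23/(k−1).
Need P(X < 65.7) = 0.95 with θ tied to k this way. Start at k = 2, θ = 23: P(X<65.7) ≈ 0.778.
Too low — raise k to concentrate. Iterating converges to k ≈ 3.42.
Then θ = 23/(3.42−1) ≈ 9.49.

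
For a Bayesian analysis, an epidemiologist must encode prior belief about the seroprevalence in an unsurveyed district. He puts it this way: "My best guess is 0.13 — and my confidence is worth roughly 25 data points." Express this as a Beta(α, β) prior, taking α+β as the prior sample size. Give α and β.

Under the effective-sample-size interpretation, Beta(α, β) has prior mean α/(α+β) and prior sample size α+β.
So α+β = 25 and α/(α+β) = 0.13, giving α = 0.13·25 = 3.25 and β = 25 − 3.25 = 21.75.

α = 3.25, β = 21.75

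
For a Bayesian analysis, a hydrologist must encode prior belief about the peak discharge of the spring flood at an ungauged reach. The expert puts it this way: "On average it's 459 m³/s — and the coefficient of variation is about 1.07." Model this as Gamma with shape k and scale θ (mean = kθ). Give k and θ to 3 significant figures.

For Gamma(k, scale θ): mean = kθ, variance = kθ², so CV = 1/√k.
CV = 1.07, hence k = 1/CV² = 0.873.
Then θ = mean/k = 459/0.873 = 526.

k ≈ 0.873, θ ≈ 526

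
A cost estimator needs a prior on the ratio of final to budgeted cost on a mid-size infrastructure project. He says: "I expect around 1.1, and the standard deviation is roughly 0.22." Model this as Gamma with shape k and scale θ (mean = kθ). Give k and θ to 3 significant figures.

k ≈ 25, θ ≈ 0.044

For Gamma(k, scale θ): mean = kθ, variance = kθ², so CV = 1/√k.
CV = SD/mean = 0.22/1.1 = 0.2, hence k = 1/CV² = 25.
Then θ = mean/k = 1.1/25 = 0.044.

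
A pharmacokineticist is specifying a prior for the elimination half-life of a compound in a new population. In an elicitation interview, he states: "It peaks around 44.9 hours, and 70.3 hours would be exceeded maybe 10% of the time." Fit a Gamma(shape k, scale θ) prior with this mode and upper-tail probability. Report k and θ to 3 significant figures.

k ≈ 10.3, θ ≈ 4.82

Gamma(k,θ) with k>1 has mode (k−1)θ, so θ = 44.9/(k−1).
Need P(X < 70.3) = 0.9 with θ tied to k this way. Start at k = 2, θ = 44.9: P(X<70.3) ≈ 0.464.
Too low — raise k to concentrate. Iterating converges to k ≈ 10.3.
Then θ = 44.9/(10.3−1) ≈ 4.82.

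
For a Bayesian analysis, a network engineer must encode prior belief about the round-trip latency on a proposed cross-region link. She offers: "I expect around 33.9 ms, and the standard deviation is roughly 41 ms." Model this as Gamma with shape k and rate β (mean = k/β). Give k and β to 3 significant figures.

For Gamma(k, rate β): mean = k/β, variance = k/β², so CV = 1/√k.
CV = SD/mean = 41/33.9 = 1.209, hence k = 1/CV² = 0.684.
Then β = k/mean = 0.684/33.9 = 0.0202.

k ≈ 0.684, β ≈ 0.0202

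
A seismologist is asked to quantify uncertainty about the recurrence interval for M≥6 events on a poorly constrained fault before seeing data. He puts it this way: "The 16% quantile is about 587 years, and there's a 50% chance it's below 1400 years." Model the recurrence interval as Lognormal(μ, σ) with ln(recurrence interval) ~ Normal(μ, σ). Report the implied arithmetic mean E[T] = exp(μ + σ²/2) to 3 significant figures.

If T ~ Lognormal(μ,σ) then ln T ~ Normal(μ,σ), so the p-quantile of ln T is μ + z_p·σ.
ln(587) = 6.375 and ln(1400) = 7.244; z_{0.16} = -0.9945, z_{0.5} = 0.
σ = (7.244 − 6.375)/(0 − (-0.9945)) = 0.874.
μ = 6.375 − (-0.9945)·0.874 = 7.244.
E[T] = exp(μ + σ²/2) = exp(7.244 + 0.3820) = 2050 years.

E[T] ≈ 2050 years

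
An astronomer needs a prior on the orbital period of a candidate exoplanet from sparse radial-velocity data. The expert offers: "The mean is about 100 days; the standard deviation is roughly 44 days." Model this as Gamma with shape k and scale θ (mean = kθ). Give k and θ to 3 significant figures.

For Gamma(k, scale θ): mean = kθ, variance = kθ², so CV = 1/√k.
CV = SD/mean = 44/100 = 0.44, hence k = 1/CV² = 5.17.
Then θ = mean/k = 100/5.17 = 19.4.

k ≈ 5.17, θ ≈ 19.4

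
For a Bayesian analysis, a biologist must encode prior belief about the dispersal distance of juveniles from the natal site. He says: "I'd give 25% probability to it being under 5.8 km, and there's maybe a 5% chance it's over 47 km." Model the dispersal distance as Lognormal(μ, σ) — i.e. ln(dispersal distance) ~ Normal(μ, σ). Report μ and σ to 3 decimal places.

μ ≈ 2.366, σ ≈ 0.902

If T ~ Lognormal(μ,σ) then ln T ~ Normal(μ,σ), so the p-quantile of ln T is μ + z_p·σ.
ln(5.8) = 1.758 and ln(47) = 3.85; z_{0.25} = -0.6745, z_{0.95} = 1.645.
σ = (3.85 − 1.758)/(1.645 − (-0.6745)) = 0.902.
μ = 1.758 − (-0.6745)·0.902 = 2.366.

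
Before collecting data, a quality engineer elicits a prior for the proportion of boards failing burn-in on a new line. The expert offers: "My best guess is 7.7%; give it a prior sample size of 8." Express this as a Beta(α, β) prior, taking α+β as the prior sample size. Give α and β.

Under the effective-sample-size interpretation, Beta(α, β) has prior mean α/(α+β) and prior sample size α+β.
So α+β = 8 and α/(α+β) = 0.077, giving α = 0.077·8 = 0.616 and β = 8 − 0.616 = 7.384.

α = 0.616, β = 7.384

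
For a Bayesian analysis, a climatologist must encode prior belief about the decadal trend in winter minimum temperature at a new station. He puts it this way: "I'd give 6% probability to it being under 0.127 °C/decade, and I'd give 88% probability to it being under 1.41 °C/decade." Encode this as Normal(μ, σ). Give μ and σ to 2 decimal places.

The p-quantile of Normal(μ,σ) is μ + z_p·σ, with z_{0.06} = -1.555 and z_{0.88} = 1.175.
Eliminate σ: μ = (z₂·x₁ − z₁·x₂)/(z₂ − z₁) = (1.175·0.127 − (-1.555)·1.41)/2.73 = 0.86.
Then σ = (x₂ − x₁)/(z₂ − z₁) = (1.41 − 0.127)/2.73 = 0.47.

μ = 0.86, σ = 0.47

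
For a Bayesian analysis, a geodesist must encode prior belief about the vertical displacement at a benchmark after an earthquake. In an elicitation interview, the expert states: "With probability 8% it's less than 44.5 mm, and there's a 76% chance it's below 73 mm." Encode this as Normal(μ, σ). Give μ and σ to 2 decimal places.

μ = 63.47, σ = 13.50

For Normal(μ,σ), the p-quantile is μ + z_p·σ. Here z_{0.08} = -1.405, z_{0.76} = 0.7063.
So 44.5 = μ − 1.405σ and 73 = μ + 0.7063σ.
Subtracting: σ = (73 − 44.5)/(0.7063 − (-1.405)) = 13.50.
Then μ = 44.5 − (-1.405)·13.50 = 63.47.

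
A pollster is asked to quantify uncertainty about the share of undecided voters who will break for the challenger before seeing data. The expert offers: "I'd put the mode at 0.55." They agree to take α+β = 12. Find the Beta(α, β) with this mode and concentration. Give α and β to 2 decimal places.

For α,β > 1 the Beta mode is (α−1)/(α+β−2). With α+β = 12, the mode is (α−1)/10.
Set (α−1)/10 = 0.55 → α = 1 + 0.55·10 = 6.50.
β = 12 − α = 5.50.

α = 6.50, β = 5.50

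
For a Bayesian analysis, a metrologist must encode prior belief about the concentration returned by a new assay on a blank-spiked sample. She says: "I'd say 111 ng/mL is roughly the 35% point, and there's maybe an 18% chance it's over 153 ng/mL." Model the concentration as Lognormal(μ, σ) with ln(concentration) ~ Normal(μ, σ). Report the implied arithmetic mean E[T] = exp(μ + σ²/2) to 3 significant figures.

If T ~ Lognormal(μ,σ) then ln T ~ Normal(μ,σ), so the p-quantile of ln T is μ + z_p·σ.
ln(111) = 4.71 and ln(153) = 5.03; z_{0.35} = -0.3853, z_{0.82} = 0.9154.
σ = (5.03 − 4.71)/(0.9154 − (-0.3853)) = 0.247.
μ = 4.71 − (-0.3853)·0.247 = 4.805.
E[T] = exp(μ + σ²/2) = exp(4.805 + 0.0304) = 126 ng/mL.

E[T] ≈ 126 ng/mL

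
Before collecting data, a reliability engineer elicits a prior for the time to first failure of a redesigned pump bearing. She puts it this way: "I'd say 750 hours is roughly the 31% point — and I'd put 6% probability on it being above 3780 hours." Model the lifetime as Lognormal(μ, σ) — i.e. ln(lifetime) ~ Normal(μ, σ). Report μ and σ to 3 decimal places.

If T ~ Lognormal(μ,σ) then ln T ~ Normal(μ,σ), so the p-quantile of ln T is μ + z_p·σ.
ln(750) = 6.62 and ln(3780) = 8.237; z_{0.31} = -0.4959, z_{0.94} = 1.555.
σ = (8.237 − 6.62)/(1.555 − (-0.4959)) = 0.789.
μ = 6.62 − (-0.4959)·0.789 = 7.011.

μ ≈ 7.011, σ ≈ 0.789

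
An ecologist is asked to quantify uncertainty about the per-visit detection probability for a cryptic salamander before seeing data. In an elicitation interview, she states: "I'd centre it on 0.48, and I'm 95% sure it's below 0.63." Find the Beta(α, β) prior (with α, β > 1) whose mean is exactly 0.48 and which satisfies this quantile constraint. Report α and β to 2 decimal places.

With mean 0.48 fixed, write α = 0.48s, β = 0.52s where s = α+β.
Need P(θ < 0.63) = 0.95 under Beta(0.48s, 0.52s). Normal approximation: (q−m)/√(m(1−m)/s) ≈ z_{0.95} = 1.64, so s ≈ 0.48·0.52·(1.64)²/(0.63−0.48)² = 30.0.
At s = 30.0: P(θ<0.63) ≈ 0.952. Adjusting to match 0.95 gives s ≈ 29.45.
So α = 0.48·29.45 ≈ 14.13, β = 0.52·29.45 ≈ 15.31.

α ≈ 14.13, β ≈ 15.31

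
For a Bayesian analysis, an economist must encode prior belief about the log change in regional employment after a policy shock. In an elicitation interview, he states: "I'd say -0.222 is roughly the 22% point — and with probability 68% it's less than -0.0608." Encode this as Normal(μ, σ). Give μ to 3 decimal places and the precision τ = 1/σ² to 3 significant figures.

μ = -0.122, τ = 59.2

For Normal(μ,σ), the p-quantile is μ + z_p·σ. Here z_{0.22} = -0.7722, z_{0.68} = 0.4677.
So -0.222 = μ − 0.7722σ and -0.0608 = μ + 0.4677σ.
Subtracting: σ = (-0.0608 − -0.222)/(0.4677 − (-0.7722)) = 0.130.
Then μ = -0.222 − (-0.7722)·0.130 = -0.122.
Precision τ = 1/σ² = 1/0.13² = 59.2.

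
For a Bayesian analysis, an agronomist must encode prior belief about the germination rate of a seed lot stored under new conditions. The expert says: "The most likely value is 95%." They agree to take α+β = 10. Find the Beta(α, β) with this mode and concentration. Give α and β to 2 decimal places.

α = 8.60, β = 1.40

For α,β > 1 the Beta mode is (α−1)/(α+β−2). With α+β = 10, the mode is (α−1)/8.
Set (α−1)/8 = 0.95 → α = 1 + 0.95·8 = 8.60.
β = 10 − α = 1.40.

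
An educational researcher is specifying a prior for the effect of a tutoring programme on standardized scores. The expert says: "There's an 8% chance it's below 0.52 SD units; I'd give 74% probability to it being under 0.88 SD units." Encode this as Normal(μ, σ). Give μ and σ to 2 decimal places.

For Normal(μ,σ), the p-quantile is μ + z_p·σ. Here z_{0.08} = -1.405, z_{0.74} = 0.6433.
So 0.52 = μ − 1.405σ and 0.88 = μ + 0.6433σ.
Subtracting: σ = (0.88 − 0.52)/(0.6433 − (-1.405)) = 0.18.
Then μ = 0.52 − (-1.405)·0.18 = 0.77.

μ = 0.77, σ = 0.18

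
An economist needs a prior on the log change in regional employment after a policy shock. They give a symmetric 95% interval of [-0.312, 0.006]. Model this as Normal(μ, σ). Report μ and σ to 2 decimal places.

A symmetric 95% interval runs μ ± z·σ with z = 1.96.
Half-width = 0.159, so σ = 0.159/1.96 = 0.08.
μ is the interval midpoint, -0.15.

μ = -0.15, σ = 0.08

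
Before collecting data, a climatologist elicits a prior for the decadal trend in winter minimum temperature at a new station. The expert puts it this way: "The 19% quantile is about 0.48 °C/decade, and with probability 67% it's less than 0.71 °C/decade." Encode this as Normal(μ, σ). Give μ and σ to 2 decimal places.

μ = 0.63, σ = 0.17

For Normal(μ,σ), the p-quantile is μ + z_p·σ. Here z_{0.19} = -0.8779, z_{0.67} = 0.4399.
So 0.48 = μ − 0.8779σ and 0.71 = μ + 0.4399σ.
Subtracting: σ = (0.71 − 0.48)/(0.4399 − (-0.8779)) = 0.17.
Then μ = 0.48 − (-0.8779)·0.17 = 0.63.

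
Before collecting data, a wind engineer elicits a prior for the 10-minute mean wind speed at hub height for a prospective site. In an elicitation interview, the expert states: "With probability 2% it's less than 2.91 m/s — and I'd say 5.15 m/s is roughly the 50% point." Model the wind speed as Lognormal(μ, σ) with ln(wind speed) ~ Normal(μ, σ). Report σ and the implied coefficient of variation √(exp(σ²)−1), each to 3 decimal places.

σ ≈ 0.278, CV ≈ 0.283

If T ~ Lognormal(μ,σ) then ln T ~ Normal(μ,σ), so the p-quantile of ln T is μ + z_p·σ.
ln(2.91) = 1.068 and ln(5.15) = 1.639; z_{0.02} = -2.054, z_{0.5} = 0.
σ = (1.639 − 1.068)/(0 − (-2.054)) = 0.278.
μ = 1.068 − (-2.054)·0.278 = 1.639.
CV = √(exp(σ²)−1) = √(exp(0.0773)−1) = 0.283.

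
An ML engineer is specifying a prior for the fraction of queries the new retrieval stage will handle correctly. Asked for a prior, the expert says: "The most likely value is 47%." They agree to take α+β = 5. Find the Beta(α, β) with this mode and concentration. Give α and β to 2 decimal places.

α = 2.41, β = 2.59

For α,β > 1 the Beta mode is (α−1)/(α+β−2). With α+β = 5, the mode is (α−1)/3.
Set (α−1)/3 = 0.47 → α = 1 + 0.47·3 = 2.41.
β = 5 − α = 2.59.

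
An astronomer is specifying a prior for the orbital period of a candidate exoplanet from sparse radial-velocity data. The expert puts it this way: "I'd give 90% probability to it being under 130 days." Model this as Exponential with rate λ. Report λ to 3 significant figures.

P(T < 130.0) = 1 − e^(−λ·130.0) = 0.9, so λ = −ln(1−0.9)/130.0 = −ln(0.1)/130.0 = 0.0177.

λ ≈ 0.0177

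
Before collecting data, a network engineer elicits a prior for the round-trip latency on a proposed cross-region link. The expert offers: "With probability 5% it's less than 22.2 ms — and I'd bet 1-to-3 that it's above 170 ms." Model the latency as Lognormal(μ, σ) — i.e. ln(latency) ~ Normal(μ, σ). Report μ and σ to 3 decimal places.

If T ~ Lognormal(μ,σ) then ln T ~ Normal(μ,σ), so the p-quantile of ln T is μ + z_p·σ.
ln(22.2) = 3.1 and ln(170) = 5.136; z_{0.05} = -1.645, z_{0.75} = 0.6745.
σ = (5.136 − 3.1)/(0.6745 − (-1.645)) = 0.878.
μ = 3.1 − (-1.645)·0.878 = 4.544.

μ ≈ 4.544, σ ≈ 0.878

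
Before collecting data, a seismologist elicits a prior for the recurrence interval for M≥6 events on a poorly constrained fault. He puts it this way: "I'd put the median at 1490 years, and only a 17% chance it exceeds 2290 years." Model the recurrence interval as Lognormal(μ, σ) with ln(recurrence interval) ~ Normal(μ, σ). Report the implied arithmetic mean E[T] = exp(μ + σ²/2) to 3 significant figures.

E[T] ≈ 1650 years

If T ~ Lognormal(μ,σ) then ln T ~ Normal(μ,σ), so the p-quantile of ln T is μ + z_p·σ.
ln(1490) = 7.307 and ln(2290) = 7.736; z_{0.5} = 0, z_{0.83} = 0.9542.
σ = (7.736 − 7.307)/(0.9542 − (0)) = 0.450.
μ = 7.307 − (0)·0.450 = 7.307.
E[T] = exp(μ + σ²/2) = exp(7.307 + 0.1014) = 1650 years.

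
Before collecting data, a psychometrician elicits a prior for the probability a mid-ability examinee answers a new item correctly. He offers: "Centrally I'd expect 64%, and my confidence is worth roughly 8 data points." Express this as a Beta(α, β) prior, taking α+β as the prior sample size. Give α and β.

Under the effective-sample-size interpretation, Beta(α, β) has prior mean α/(α+β) and prior sample size α+β.
So α+β = 8 and α/(α+β) = 0.64, giving α = 0.64·8 = 5.12 and β = 8 − 5.12 = 2.88.

α = 5.12, β = 2.88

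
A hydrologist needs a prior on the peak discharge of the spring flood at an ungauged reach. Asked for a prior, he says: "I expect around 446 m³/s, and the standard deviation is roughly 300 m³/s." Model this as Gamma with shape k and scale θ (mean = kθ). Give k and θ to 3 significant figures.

k ≈ 2.21, θ ≈ 202

For Gamma(k, scale θ): mean = kθ, variance = kθ², so CV = 1/√k.
CV = SD/mean = 300/446 = 0.6726, hence k = 1/CV² = 2.21.
Then θ = mean/k = 446/2.21 = 202.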